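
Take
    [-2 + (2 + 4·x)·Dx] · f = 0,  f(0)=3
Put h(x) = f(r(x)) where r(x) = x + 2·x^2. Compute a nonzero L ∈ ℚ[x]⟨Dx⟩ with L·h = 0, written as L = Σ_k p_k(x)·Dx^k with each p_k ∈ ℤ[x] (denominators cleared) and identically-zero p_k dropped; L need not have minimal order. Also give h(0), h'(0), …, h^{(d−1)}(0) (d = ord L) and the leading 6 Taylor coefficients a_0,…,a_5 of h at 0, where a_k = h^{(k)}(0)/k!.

L = (-1 - 4·x) + (1 + 2·x + 4·x^2)·Dx  (order 1).
h: a_k = 3, 3, 9/2, -9/2, 9/8, 45/8, …
ICs: h(0) = 3.

f: a_k = 3, 3, -3/2, 3/2, -15/8, 21/8, …
Substitute x→r, Dx→(1/r')Dx; clear ⇒ L₀.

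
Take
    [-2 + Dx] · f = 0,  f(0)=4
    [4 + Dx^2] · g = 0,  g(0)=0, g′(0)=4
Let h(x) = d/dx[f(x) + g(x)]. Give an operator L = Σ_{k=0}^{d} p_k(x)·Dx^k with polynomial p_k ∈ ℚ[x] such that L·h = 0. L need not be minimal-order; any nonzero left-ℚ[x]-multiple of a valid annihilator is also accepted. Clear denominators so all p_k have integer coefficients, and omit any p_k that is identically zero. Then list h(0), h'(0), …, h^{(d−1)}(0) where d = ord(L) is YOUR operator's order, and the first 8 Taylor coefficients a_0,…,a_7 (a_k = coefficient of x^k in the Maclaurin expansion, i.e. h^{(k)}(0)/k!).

f: a_k = 4, 8, 8, 16/3, 8/3, 16/15, 16/45, 32/315, …
g: a_k = 0, 4, 0, -8/3, 0, 8/15, 0, -16/315, …
f+g: L₀ = lclm(L_f,L_g), ord ≤ 1+2.
Differentiate: ansatz ord ≤ ord L₀ ⇒ L.
L = 8 - 4·Dx + 2·Dx^2 - Dx^3  (order 3).
h: a_k = 12, 16, 8, 32/3, 8, 32/15, 16/45, 64/315, …
ICs: h(0) = 12, h′(0) = 16, h′′(0) = 16.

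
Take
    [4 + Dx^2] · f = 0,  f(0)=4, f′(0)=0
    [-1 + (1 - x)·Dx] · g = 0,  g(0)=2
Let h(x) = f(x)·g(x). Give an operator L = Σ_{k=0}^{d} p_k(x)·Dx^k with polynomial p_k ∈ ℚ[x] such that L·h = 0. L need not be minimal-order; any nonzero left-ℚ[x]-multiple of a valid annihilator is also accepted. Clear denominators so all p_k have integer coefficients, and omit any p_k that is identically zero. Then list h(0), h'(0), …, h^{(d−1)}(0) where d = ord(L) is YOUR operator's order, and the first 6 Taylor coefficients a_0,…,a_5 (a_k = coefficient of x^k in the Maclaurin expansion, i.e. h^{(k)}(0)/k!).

f: a_k = 4, 0, -8, 0, 8/3, 0, …
g: a_k = 2, 2, 2, 2, 2, 2, …
f·g: L₀ = L_f ⊗_s L_g, ord ≤ 2·1.
L = (-4 + 4·x) + 2·Dx + (-1 + x)·Dx^2  (order 2).
h: a_k = 8, 8, -8, -8, -8/3, -8/3, …
ICs: h(0) = 8, h′(0) = 8.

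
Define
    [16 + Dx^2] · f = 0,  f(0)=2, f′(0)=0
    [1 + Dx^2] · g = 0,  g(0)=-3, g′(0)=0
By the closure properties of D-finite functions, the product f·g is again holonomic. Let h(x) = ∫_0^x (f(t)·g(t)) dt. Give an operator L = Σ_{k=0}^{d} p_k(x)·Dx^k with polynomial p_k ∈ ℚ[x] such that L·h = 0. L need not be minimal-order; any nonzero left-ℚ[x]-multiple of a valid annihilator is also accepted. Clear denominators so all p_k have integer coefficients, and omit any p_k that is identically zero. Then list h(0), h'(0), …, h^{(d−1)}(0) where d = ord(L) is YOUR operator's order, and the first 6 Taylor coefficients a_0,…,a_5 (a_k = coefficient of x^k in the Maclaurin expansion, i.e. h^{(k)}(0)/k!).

f: a_k = 2, 0, -16, 0, 64/3, 0, …
g: a_k = -3, 0, 3/2, 0, -1/8, 0, …
Sym-product of L_f,L_g gives L₀ (≤ ord 4).
h=∫₀ˣh₀: take L = L₀·Dx.
L = 225·Dx + 34·Dx^3 + Dx^5  (order 5).
h: a_k = 0, -6, 0, 17, 0, -353/20, …
ICs: h(0) = 0, h′(0) = -6, h′′(0) = 0, h′′′(0) = 102, h′′′′(0) = 0.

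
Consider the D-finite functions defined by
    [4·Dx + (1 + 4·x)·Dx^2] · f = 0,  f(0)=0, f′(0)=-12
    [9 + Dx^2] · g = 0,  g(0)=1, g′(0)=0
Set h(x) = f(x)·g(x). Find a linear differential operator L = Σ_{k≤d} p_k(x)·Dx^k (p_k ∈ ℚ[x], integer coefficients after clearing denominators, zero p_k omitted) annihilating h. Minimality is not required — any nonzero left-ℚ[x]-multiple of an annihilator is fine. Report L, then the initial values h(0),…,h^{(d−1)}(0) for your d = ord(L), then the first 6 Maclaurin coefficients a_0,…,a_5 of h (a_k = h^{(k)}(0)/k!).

L = (-2043 - 1296·x + 44064·x^2 + 186624·x^3 + 186624·x^4) + (72 + 5472·x + 31104·x^2 + 41472·x^3)·Dx + (-182 + 864·x + 12096·x^2 + 41472·x^3 + 41472·x^4)·Dx^2 + (8 + 608·x + 3456·x^2 + 4608·x^3)·Dx^3 + (5 + 112·x + 800·x^2 + 2304·x^3 + 2304·x^4)·Dx^4  (order 4).
h: a_k = 0, -12, 24, -10, 84, -3669/10, …
ICs: h(0) = 0, h′(0) = -12, h′′(0) = 48, h′′′(0) = -60.

f: a_k = 0, -12, 24, -64, 192, -3072/5, …
g: a_k = 1, 0, -9/2, 0, 27/8, 0, …
f·g: L₀ = L_f ⊗_s L_g, ord ≤ 2·2.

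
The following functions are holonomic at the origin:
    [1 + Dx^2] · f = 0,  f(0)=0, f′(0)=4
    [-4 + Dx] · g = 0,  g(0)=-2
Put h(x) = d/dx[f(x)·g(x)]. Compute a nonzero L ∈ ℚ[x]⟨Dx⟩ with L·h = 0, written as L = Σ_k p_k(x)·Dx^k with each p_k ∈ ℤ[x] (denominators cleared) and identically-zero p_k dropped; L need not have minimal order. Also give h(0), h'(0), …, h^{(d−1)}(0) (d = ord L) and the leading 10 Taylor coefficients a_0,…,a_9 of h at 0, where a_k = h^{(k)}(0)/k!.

f: a_k = 0, 4, 0, -2/3, 0, 1/30, 0, -1/1260, 0, 1/90720, …
g: a_k = -2, -8, -16, -64/3, -64/3, -256/15, -512/45, -2048/315, -1024/315, -4096/2835, …
L₀ := L_f ⊗_s L_g (sym. prod.), ord ≤ 2.
h₀' ⇒ L via d/dx closure of L₀.
L = 17 - 8·Dx + Dx^2  (order 2).
h: a_k = -8, -64, -188, -320, -1121/3, -4888/15, -20047/90, -368/3, -277441/5040, -113221/5670, …
ICs: h(0) = -8, h′(0) = -64.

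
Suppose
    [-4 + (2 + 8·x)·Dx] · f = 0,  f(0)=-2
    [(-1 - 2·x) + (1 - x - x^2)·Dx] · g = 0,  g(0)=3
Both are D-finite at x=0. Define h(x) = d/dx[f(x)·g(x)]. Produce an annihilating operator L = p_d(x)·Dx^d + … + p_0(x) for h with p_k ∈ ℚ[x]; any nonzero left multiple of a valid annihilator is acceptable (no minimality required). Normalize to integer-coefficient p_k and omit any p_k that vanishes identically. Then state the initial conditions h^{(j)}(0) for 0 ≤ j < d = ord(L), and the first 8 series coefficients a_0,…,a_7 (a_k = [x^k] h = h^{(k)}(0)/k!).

f: a_k = -2, -4, 4, -8, 20, -56, 168, -528, …
g: a_k = 3, 3, 6, 9, 15, 24, 39, 63, …
f·g: L₀ = L_f ⊗_s L_g, ord ≤ 1·1.
h=h₀': d/dx-closure on L₀ ⇒ L.
L = (4 + 66·x + 126·x^2 + 80·x^3 + 60·x^4) + (-3 - 13·x - 3·x^2 + 14·x^3 + 46·x^4 + 24·x^5)·Dx  (order 1).
h: a_k = -18, -24, -162, -24, -1140, 1620, -10794, 31008, …
ICs: h(0) = -18.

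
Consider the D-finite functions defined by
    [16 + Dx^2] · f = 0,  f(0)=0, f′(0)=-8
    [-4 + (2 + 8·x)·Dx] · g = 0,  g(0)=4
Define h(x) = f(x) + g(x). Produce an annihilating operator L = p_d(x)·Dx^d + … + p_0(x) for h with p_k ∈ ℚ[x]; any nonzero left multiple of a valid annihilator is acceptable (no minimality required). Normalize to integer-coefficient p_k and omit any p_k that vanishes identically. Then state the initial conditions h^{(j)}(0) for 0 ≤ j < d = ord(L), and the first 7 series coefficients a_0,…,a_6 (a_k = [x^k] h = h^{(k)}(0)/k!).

L = (-224 - 1024·x - 2048·x^2) + (48 + 704·x + 3072·x^2 + 4096·x^3)·Dx + (-14 - 64·x - 128·x^2)·Dx^2 + (3 + 44·x + 192·x^2 + 256·x^3)·Dx^3  (order 3).
h: a_k = 4, 0, -8, 112/3, -40, 1424/15, -336, …
ICs: h(0) = 4, h′(0) = 0, h′′(0) = -16.

f: a_k = 0, -8, 0, 64/3, 0, -256/15, 0, …
g: a_k = 4, 8, -8, 16, -40, 112, -336, …
Weyl lclm of L_f,L_g ⇒ L₀ (ord ≤ 3).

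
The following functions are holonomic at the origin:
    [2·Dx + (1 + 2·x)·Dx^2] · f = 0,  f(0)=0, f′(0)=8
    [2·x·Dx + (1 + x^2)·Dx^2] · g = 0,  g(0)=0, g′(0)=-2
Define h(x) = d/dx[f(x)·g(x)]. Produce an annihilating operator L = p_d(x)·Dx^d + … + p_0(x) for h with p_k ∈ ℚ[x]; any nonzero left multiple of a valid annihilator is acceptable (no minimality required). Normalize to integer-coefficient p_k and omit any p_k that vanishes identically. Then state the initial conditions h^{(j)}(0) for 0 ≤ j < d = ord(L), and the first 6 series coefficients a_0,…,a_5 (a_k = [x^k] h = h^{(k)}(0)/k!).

L = (24 + 80·x + 88·x^2 + 240·x^3 + 240·x^4 + 208·x^5 + 16·x^7) + (12 + 80·x + 332·x^2 + 608·x^3 + 880·x^4 + 744·x^5 + 560·x^6 + 24·x^7 + 56·x^8)·Dx + (12 + 52·x + 168·x^2 + 372·x^3 + 516·x^4 + 564·x^5 + 384·x^6 + 276·x^7 + 24·x^8 + 32·x^9)·Dx^2 + (2 + 12·x + 34·x^2 + 64·x^3 + 87·x^4 + 96·x^5 + 84·x^6 + 48·x^7 + 33·x^8 + 4·x^9 + 4·x^10)·Dx^3  (order 3).
h: a_k = 0, -32, 48, -64, 400/3, -4256/15, …
ICs: h(0) = 0, h′(0) = -32, h′′(0) = 96.

f: a_k = 0, 8, -8, 32/3, -16, 128/5, …
g: a_k = 0, -2, 0, 2/3, 0, -2/5, …
f·g: L₀ = L_f ⊗_s L_g, ord ≤ 2·2.
Derive L from L₀ (diff closure).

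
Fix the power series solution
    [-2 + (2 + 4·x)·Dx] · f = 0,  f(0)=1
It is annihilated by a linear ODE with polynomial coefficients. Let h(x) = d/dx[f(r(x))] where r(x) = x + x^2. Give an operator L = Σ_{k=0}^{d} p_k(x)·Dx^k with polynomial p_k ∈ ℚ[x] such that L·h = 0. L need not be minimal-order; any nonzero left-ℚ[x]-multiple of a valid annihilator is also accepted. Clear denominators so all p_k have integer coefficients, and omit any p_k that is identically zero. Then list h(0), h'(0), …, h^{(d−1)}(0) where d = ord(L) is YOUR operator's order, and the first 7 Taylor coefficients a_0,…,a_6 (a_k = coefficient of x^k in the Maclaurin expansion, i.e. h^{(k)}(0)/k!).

f: a_k = 1, 1, -1/2, 1/2, -5/8, 7/8, -21/16, …
Substitute x→r, Dx→(1/r')Dx; clear ⇒ L₀.
h=h₀': d/dx-closure on L₀ ⇒ L.
L = 1 + (-1 - 4·x - 6·x^2 - 4·x^3)·Dx  (order 1).
h: a_k = 1, 1, -3/2, 3/2, -5/8, -9/8, 49/16, …
ICs: h(0) = 1.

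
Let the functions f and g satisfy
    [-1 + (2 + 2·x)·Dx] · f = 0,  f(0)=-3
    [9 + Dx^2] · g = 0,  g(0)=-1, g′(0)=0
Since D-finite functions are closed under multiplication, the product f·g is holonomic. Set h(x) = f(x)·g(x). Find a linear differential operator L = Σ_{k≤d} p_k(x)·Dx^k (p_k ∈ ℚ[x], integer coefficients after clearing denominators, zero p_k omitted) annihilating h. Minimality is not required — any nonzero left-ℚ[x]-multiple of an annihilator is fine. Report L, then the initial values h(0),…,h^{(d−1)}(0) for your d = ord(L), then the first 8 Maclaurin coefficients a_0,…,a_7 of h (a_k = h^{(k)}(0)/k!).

L = (39 + 72·x + 36·x^2) + (-4 - 4·x)·Dx + (4 + 8·x + 4·x^2)·Dx^2  (order 2).
h: a_k = 3, 3/2, -111/8, -105/16, 1497/128, 1101/256, -19647/5120, -12357/10240, …
ICs: h(0) = 3, h′(0) = 3/2.

f: a_k = -3, -3/2, 3/8, -3/16, 15/128, -21/256, 63/1024, -99/2048, …
g: a_k = -1, 0, 9/2, 0, -27/8, 0, 81/80, 0, …
L₀ := L_f ⊗_s L_g (sym. prod.), ord ≤ 2.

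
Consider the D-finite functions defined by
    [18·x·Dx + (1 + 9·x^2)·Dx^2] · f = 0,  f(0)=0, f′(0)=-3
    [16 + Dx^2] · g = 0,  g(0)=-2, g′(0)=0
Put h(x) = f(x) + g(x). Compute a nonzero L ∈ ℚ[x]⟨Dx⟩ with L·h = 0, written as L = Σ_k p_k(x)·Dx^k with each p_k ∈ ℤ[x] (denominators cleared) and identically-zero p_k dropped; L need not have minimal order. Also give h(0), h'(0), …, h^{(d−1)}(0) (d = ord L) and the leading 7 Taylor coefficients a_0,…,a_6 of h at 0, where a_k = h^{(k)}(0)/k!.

f: a_k = 0, -3, 0, 9, 0, -243/5, 0, …
g: a_k = -2, 0, 16, 0, -64/3, 0, 512/45, …
h₀=f+g: left-lcm gives L₀, ord ≤ 4.
L = (-13248·x + 181440·x^3 + 186624·x^5)·Dx + (-16 + 6048·x^2 + 66096·x^4 + 93312·x^6)·Dx^2 + (-828·x + 11340·x^3 + 11664·x^5)·Dx^3 + (-1 + 378·x^2 + 4131·x^4 + 5832·x^6)·Dx^4  (order 4).
h: a_k = -2, -3, 16, 9, -64/3, -243/5, 512/45, …
ICs: h(0) = -2, h′(0) = -3, h′′(0) = 32, h′′′(0) = 54.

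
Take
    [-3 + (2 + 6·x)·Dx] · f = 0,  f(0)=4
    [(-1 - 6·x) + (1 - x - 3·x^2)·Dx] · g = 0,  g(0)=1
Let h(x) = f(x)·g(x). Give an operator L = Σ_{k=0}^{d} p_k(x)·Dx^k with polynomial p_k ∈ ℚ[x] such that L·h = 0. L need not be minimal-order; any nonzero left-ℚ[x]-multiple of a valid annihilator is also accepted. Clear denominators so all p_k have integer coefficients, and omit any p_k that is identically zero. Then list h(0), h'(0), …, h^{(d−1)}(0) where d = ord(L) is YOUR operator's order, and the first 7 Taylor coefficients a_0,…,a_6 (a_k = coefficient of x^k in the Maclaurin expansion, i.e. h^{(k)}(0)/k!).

L = (5 + 15·x + 27·x^2) + (-2 - 4·x + 12·x^2 + 18·x^3)·Dx  (order 1).
h: a_k = 4, 10, 35/2, 217/4, 3011/32, 18139/64, 129511/256, …
ICs: h(0) = 4.

f: a_k = 4, 6, -9/2, 27/4, -405/32, 1701/64, -15309/256, …
g: a_k = 1, 1, 4, 7, 19, 40, 97, …
L₀ := L_f ⊗_s L_g (sym. prod.), ord ≤ 1.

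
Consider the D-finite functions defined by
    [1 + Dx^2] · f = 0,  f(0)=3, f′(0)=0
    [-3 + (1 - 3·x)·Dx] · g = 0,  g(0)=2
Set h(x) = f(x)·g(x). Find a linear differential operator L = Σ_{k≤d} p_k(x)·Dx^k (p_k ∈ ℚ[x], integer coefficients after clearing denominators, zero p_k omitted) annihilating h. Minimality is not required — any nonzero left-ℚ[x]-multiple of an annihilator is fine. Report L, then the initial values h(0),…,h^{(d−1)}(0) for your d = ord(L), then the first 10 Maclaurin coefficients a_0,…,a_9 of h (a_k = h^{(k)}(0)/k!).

f: a_k = 3, 0, -3/2, 0, 1/8, 0, -1/240, 0, 1/13440, 0, …
g: a_k = 2, 6, 18, 54, 162, 486, 1458, 4374, 13122, 39366, …
h₀=f·g: eliminate ⇒ L₀, order ≤ 2·1.
L = (-1 + 3·x) + 6·Dx + (-1 + 3·x)·Dx^2  (order 2).
h: a_k = 6, 18, 51, 153, 1837/4, 5511/4, 495989/120, 495989/40, 249978457/6720, 249978457/2240, …
ICs: h(0) = 6, h′(0) = 18.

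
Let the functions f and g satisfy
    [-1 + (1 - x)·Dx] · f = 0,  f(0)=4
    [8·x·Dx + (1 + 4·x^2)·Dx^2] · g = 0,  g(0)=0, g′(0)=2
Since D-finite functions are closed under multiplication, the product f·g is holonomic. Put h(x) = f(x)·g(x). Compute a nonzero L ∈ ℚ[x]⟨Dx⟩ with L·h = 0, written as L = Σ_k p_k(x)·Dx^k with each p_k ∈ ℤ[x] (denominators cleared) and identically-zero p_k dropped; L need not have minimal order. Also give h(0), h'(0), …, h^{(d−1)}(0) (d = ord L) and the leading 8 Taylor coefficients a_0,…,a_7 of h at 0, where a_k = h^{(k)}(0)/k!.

f: a_k = 4, 4, 4, 4, 4, 4, 4, 4, …
g: a_k = 0, 2, 0, -8/3, 0, 32/5, 0, -128/7, …
f·g: L₀ = L_f ⊗_s L_g, ord ≤ 1·2.
L = 8·x + (2 - 8·x + 16·x^2)·Dx + (-1 + x - 4·x^2 + 4·x^3)·Dx^2  (order 2).
h: a_k = 0, 8, 8, -8/3, -8/3, 344/15, 344/15, -5272/105, …
ICs: h(0) = 0, h′(0) = 8.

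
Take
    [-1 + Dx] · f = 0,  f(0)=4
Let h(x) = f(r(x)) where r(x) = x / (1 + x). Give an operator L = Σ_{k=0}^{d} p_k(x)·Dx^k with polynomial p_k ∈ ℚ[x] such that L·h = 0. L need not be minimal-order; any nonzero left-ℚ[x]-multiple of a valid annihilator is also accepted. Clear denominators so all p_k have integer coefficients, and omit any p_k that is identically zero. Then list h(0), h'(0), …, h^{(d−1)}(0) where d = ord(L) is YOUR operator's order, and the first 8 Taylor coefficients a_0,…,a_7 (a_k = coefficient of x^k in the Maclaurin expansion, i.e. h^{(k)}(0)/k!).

L = -1 + (1 + 2·x + x^2)·Dx  (order 1).
h: a_k = 4, 4, -2, 2/3, 1/6, -19/30, 151/180, -1091/1260, …
ICs: h(0) = 4.

f: a_k = 4, 4, 2, 2/3, 1/6, 1/30, 1/180, 1/1260, …
f∘r: x↦r, Dx↦Dx/r' in L_f ⇒ L₀.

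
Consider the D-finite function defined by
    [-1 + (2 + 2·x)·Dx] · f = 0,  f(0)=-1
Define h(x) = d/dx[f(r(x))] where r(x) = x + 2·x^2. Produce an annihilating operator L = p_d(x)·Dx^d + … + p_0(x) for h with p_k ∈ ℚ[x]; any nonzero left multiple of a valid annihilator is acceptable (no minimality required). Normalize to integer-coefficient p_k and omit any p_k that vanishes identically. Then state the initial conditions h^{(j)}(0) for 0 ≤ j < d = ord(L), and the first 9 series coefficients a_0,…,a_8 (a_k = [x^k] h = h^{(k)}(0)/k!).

f: a_k = -1, -1/2, 1/8, -1/16, 5/128, -7/256, 21/1024, -33/2048, 429/32768, …
f∘r: x↦r, Dx↦Dx/r' in L_f ⇒ L₀.
Differentiate: ansatz ord ≤ ord L₀ ⇒ L.
L = 7 + (-2 - 10·x - 12·x^2 - 16·x^3)·Dx  (order 1).
h: a_k = -1/2, -7/4, 21/16, 21/32, -595/256, 567/512, 5537/2048, -17843/4096, -36099/65536, …
ICs: h(0) = -1/2.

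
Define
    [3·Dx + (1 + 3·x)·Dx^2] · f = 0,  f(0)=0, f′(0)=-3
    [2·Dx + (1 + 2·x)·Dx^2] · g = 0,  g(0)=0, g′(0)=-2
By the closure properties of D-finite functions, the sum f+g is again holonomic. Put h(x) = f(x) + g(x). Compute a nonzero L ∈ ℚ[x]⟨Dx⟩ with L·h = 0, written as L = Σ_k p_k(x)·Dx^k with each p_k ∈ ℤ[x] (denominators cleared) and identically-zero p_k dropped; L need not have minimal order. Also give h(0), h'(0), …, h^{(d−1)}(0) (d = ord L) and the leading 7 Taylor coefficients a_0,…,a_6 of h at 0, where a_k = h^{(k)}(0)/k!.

f: a_k = 0, -3, 9/2, -9, 81/4, -243/5, 243/2, …
g: a_k = 0, -2, 2, -8/3, 4, -32/5, 32/3, …
Sum ⇒ L₀ = lclm(L_f,L_g) in ℚ(x)⟨Dx⟩.
L = 12·Dx + (10 + 24·x)·Dx^2 + (1 + 5·x + 6·x^2)·Dx^3  (order 3).
h: a_k = 0, -5, 13/2, -35/3, 97/4, -55, 793/6, …
ICs: h(0) = 0, h′(0) = -5, h′′(0) = 13.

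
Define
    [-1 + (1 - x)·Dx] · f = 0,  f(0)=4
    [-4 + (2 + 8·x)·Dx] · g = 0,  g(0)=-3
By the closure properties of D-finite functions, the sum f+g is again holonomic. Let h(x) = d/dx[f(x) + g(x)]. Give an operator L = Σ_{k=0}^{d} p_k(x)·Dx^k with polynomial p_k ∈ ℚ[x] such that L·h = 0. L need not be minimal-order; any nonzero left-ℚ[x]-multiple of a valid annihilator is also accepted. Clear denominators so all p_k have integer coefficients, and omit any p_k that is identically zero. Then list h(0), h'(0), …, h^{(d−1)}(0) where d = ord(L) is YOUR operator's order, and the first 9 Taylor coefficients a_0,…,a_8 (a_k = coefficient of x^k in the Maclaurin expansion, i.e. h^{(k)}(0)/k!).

L = (-18 - 12·x) + (3 - 36·x - 42·x^2)·Dx + (2 + 9·x + x^2 - 12·x^3)·Dx^2  (order 2).
h: a_k = -2, 20, -24, 136, -400, 1536, -5516, 20624, -77184, …
ICs: h(0) = -2, h′(0) = 20.

f: a_k = 4, 4, 4, 4, 4, 4, 4, 4, 4, …
g: a_k = -3, -6, 6, -12, 30, -84, 252, -792, 2574, …
Sum ⇒ L₀ = lclm(L_f,L_g) in ℚ(x)⟨Dx⟩.
h₀' ⇒ L via d/dx closure of L₀.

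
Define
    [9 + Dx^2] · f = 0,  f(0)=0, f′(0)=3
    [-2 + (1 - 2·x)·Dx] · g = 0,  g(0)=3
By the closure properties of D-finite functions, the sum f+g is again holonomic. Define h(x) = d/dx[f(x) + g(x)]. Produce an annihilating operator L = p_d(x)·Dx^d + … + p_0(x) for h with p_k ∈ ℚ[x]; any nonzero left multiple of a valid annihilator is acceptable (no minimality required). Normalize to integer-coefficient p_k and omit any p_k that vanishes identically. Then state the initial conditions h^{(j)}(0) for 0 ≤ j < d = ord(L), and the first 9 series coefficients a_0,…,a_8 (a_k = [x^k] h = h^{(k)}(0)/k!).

L = (684 - 432·x + 432·x^2) + (-99 + 306·x - 324·x^2 + 216·x^3)·Dx + (76 - 48·x + 48·x^2)·Dx^2 + (-11 + 34·x - 36·x^2 + 24·x^3)·Dx^3  (order 3).
h: a_k = 9, 24, 117/2, 192, 3921/8, 1152, 214797/80, 6144, 61933707/4480, …
ICs: h(0) = 9, h′(0) = 24, h′′(0) = 117.

f: a_k = 0, 3, 0, -9/2, 0, 81/40, 0, -243/560, 0, …
g: a_k = 3, 6, 12, 24, 48, 96, 192, 384, 768, …
h₀=f+g: left-lcm gives L₀, ord ≤ 3.
h₀' ⇒ L via d/dx closure of L₀.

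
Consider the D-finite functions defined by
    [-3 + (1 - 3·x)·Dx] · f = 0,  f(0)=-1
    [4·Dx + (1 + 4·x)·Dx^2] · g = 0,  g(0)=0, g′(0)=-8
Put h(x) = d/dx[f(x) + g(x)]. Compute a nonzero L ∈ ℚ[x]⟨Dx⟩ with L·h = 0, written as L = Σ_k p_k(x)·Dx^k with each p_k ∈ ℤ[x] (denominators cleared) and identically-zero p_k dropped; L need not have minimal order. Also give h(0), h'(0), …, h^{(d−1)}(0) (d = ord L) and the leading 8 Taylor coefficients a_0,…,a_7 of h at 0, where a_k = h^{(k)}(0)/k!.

f: a_k = -1, -3, -9, -27, -81, -243, -729, -2187, …
g: a_k = 0, -8, 16, -128/3, 128, -2048/5, 4096/3, -32768/7, …
h₀=f+g: left-lcm gives L₀, ord ≤ 3.
Differentiate: ansatz ord ≤ ord L₀ ⇒ L.
L = (204 + 144·x) + (11 + 312·x + 288·x^2)·Dx + (-5 - 11·x + 54·x^2 + 72·x^3)·Dx^2  (order 2).
h: a_k = -11, 14, -209, 188, -3263, 3818, -48077, 78584, …
ICs: h(0) = -11, h′(0) = 14.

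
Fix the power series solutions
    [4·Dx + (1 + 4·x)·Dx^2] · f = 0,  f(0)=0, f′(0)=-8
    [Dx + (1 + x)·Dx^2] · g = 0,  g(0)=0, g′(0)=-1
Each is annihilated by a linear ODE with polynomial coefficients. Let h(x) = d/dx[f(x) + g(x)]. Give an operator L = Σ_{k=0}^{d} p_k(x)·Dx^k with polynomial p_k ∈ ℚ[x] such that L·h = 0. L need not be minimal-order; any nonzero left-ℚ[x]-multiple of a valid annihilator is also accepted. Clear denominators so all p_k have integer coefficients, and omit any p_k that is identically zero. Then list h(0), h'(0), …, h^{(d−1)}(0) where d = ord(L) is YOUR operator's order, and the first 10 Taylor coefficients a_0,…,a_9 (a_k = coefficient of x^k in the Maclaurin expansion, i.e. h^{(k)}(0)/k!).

f: a_k = 0, -8, 16, -128/3, 128, -2048/5, 4096/3, -32768/7, 16384, -524288/9, …
g: a_k = 0, -1, 1/2, -1/3, 1/4, -1/5, 1/6, -1/7, 1/8, -1/9, …
L₀ := lclm(L_f,L_g); ord L₀ ≤ 2+2.
h₀' ⇒ L via d/dx closure of L₀.
L = 8 + (10 + 16·x)·Dx + (1 + 5·x + 4·x^2)·Dx^2  (order 2).
h: a_k = -9, 33, -129, 513, -2049, 8193, -32769, 131073, -524289, 2097153, …
ICs: h(0) = -9, h′(0) = 33.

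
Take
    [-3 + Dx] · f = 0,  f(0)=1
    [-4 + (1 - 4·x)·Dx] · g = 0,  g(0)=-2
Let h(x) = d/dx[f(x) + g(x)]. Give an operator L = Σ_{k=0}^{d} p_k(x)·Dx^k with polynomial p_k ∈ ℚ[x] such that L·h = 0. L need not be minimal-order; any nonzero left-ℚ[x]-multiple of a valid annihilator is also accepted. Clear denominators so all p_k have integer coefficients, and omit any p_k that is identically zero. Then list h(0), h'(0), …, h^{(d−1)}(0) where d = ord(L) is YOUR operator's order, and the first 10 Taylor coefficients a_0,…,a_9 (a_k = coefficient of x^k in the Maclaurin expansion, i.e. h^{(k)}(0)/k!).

L = (216 + 288·x) + (-87 - 72·x + 144·x^2)·Dx + (5 - 8·x - 48·x^2)·Dx^2  (order 2).
h: a_k = -5, -55, -741/2, -4069/2, -81839/8, -1965837/40, -18349837/80, -587201831/560, -21139289973/4480, -93952408871/4480, …
ICs: h(0) = -5, h′(0) = -55.

f: a_k = 1, 3, 9/2, 9/2, 27/8, 81/40, 81/80, 243/560, 729/4480, 243/4480, …
g: a_k = -2, -8, -32, -128, -512, -2048, -8192, -32768, -131072, -524288, …
f+g: L₀ = lclm(L_f,L_g), ord ≤ 1+1.
Derive L from L₀ (diff closure).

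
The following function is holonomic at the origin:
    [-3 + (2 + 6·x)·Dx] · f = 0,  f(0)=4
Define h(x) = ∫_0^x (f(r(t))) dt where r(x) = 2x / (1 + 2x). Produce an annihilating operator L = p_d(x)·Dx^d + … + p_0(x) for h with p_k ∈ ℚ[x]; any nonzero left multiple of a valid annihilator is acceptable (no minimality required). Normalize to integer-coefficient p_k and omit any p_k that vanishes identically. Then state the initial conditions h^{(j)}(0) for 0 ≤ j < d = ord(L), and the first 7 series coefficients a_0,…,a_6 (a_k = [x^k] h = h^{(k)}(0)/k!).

f: a_k = 4, 6, -9/2, 27/4, -405/32, 1701/64, -15309/256, …
L₀ from L_f via x↦r, Dx↦r'^{-1}Dx.
Integrate: L := L₀·Dx.
L = -3·Dx + (1 + 10·x + 16·x^2)·Dx^2  (order 2).
h: a_k = 0, 4, 6, -14, 87/2, -1677/10, 3023/4, …
ICs: h(0) = 0, h′(0) = 4.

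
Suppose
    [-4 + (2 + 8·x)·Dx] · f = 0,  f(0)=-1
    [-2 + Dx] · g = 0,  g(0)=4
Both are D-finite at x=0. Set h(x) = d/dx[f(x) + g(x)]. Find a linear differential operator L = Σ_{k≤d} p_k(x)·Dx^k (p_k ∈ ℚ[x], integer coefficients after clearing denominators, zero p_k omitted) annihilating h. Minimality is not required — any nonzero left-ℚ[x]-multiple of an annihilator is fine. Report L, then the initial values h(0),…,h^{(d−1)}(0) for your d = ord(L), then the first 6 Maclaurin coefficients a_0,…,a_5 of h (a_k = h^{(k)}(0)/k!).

f: a_k = -1, -2, 2, -4, 10, -28, …
g: a_k = 4, 8, 8, 16/3, 8/3, 16/15, …
Sum ⇒ L₀ = lclm(L_f,L_g) in ℚ(x)⟨Dx⟩.
Derive L from L₀ (diff closure).
L = (-8 - 8·x) + (2 - 8·x - 16·x^2)·Dx + (1 + 6·x + 8·x^2)·Dx^2  (order 2).
h: a_k = 6, 20, 4, 152/3, -404/3, 7592/15, …
ICs: h(0) = 6, h′(0) = 20.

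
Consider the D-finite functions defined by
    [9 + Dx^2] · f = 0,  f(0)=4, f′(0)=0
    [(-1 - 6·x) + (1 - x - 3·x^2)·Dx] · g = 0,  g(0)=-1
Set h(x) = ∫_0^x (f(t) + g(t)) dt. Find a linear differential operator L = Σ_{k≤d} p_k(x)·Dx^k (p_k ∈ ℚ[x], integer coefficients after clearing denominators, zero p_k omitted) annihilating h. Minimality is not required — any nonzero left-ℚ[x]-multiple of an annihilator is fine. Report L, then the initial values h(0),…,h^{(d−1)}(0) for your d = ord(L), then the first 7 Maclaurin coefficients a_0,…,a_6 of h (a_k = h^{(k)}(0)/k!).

f: a_k = 4, 0, -18, 0, 27/2, 0, -81/20, …
g: a_k = -1, -1, -4, -7, -19, -40, -97, …
L₀ := lclm(L_f,L_g); ord L₀ ≤ 2+1.
∫: right-multiply L₀ by Dx.
L = (-459 - 2916·x - 1539·x^2 - 3888·x^3 - 3645·x^4 - 4374·x^5)·Dx + (153 - 153·x - 378·x^2 + 405·x^3 - 2187·x^5 - 2187·x^6)·Dx^2 + (-51 - 324·x - 171·x^2 - 432·x^3 - 405·x^4 - 486·x^5)·Dx^3 + (17 - 17·x - 42·x^2 + 45·x^3 - 243·x^5 - 243·x^6)·Dx^4  (order 4).
h: a_k = 0, 3, -1/2, -22/3, -7/4, -11/10, -20/3, …
ICs: h(0) = 0, h′(0) = 3, h′′(0) = -1, h′′′(0) = -44.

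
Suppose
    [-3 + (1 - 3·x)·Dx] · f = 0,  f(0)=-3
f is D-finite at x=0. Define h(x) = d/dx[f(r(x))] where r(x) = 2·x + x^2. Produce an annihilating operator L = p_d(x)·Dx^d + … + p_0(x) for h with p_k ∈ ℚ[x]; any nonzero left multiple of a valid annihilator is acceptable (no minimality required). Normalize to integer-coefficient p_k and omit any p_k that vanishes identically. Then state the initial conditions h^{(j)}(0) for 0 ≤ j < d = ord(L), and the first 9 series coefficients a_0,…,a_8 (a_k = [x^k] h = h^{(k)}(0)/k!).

f: a_k = -3, -9, -27, -81, -243, -729, -2187, -6561, -19683, …
L₀ from L_f via x↦r, Dx↦r'^{-1}Dx.
Derive L from L₀ (diff closure).
L = (13 + 18·x + 9·x^2) + (-1 + 5·x + 9·x^2 + 3·x^3)·Dx  (order 1).
h: a_k = -18, -234, -2268, -19548, -157950, -1225206, -9239832, -68259672, -496392138, …
ICs: h(0) = -18.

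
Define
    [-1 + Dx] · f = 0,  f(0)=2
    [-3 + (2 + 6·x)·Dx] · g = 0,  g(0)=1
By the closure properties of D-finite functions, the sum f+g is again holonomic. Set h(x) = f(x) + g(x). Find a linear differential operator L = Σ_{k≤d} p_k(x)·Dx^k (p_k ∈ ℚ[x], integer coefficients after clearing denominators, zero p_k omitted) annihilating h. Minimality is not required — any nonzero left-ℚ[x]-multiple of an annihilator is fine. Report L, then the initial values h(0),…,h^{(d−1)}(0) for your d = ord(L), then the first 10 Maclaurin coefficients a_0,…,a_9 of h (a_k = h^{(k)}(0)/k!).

L = (15 + 18·x) + (-13 - 24·x - 36·x^2)·Dx + (-2 + 6·x + 36·x^2)·Dx^2  (order 2).
h: a_k = 3, 7/2, -1/8, 97/48, -1183/384, 25579/3840, -688777/46080, 22734121/645120, -886620223/10321920, 39897934099/185794560, …
ICs: h(0) = 3, h′(0) = 7/2.

f: a_k = 2, 2, 1, 1/3, 1/12, 1/60, 1/360, 1/2520, 1/20160, 1/181440, …
g: a_k = 1, 3/2, -9/8, 27/16, -405/128, 1701/256, -15309/1024, 72171/2048, -2814669/32768, 14073345/65536, …
h₀=f+g: left-lcm gives L₀, ord ≤ 2.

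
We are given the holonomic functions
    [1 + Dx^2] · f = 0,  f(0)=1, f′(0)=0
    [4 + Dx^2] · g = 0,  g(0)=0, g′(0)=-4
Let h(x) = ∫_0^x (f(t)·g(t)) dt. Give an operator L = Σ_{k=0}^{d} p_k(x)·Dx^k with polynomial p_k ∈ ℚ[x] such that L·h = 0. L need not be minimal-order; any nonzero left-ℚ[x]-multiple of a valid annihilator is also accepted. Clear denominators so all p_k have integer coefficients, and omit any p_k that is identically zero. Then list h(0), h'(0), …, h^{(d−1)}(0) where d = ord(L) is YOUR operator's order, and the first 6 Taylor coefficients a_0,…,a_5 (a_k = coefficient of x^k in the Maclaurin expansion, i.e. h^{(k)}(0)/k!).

f: a_k = 1, 0, -1/2, 0, 1/24, 0, …
g: a_k = 0, -4, 0, 8/3, 0, -8/15, …
h₀=f·g: eliminate ⇒ L₀, order ≤ 2·2.
Integrate: L := L₀·Dx.
L = 9·Dx + 10·Dx^3 + Dx^5  (order 5).
h: a_k = 0, 0, -2, 0, 7/6, 0, …
ICs: h(0) = 0, h′(0) = 0, h′′(0) = -4, h′′′(0) = 0, h′′′′(0) = 28.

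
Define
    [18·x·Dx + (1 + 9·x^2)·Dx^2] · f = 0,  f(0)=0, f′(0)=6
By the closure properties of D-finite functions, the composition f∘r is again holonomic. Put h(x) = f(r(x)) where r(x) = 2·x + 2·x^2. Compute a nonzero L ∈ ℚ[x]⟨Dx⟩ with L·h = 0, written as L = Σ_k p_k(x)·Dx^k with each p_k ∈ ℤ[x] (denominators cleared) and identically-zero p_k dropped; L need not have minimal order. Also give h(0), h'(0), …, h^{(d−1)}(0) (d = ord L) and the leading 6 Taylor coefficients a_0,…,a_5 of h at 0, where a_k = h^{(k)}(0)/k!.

f: a_k = 0, 6, 0, -18, 0, 486/5, …
L₀ from L_f via x↦r, Dx↦r'^{-1}Dx.
L = (-2 + 72·x + 288·x^2 + 432·x^3 + 216·x^4)·Dx + (1 + 2·x + 36·x^2 + 144·x^3 + 180·x^4 + 72·x^5)·Dx^2  (order 2).
h: a_k = 0, 12, 12, -144, -432, 13392/5, …
ICs: h(0) = 0, h′(0) = 12.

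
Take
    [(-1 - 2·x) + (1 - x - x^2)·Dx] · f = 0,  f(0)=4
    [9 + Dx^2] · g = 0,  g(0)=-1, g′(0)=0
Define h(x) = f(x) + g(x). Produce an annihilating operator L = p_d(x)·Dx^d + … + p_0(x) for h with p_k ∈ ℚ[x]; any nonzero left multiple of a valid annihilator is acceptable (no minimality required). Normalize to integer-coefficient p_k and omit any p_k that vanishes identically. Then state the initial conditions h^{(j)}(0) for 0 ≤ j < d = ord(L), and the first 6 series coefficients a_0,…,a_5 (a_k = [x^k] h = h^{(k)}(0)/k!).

L = (243 + 432·x - 81·x^2 + 216·x^3 + 405·x^4 + 162·x^5) + (-117 + 225·x + 36·x^2 - 297·x^3 + 54·x^4 + 243·x^5 + 81·x^6)·Dx + (27 + 48·x - 9·x^2 + 24·x^3 + 45·x^4 + 18·x^5)·Dx^2 + (-13 + 25·x + 4·x^2 - 33·x^3 + 6·x^4 + 27·x^5 + 9·x^6)·Dx^3  (order 3).
h: a_k = 3, 4, 25/2, 12, 133/8, 32, …
ICs: h(0) = 3, h′(0) = 4, h′′(0) = 25.

f: a_k = 4, 4, 8, 12, 20, 32, …
g: a_k = -1, 0, 9/2, 0, -27/8, 0, …
h₀=f+g: left-lcm gives L₀, ord ≤ 3.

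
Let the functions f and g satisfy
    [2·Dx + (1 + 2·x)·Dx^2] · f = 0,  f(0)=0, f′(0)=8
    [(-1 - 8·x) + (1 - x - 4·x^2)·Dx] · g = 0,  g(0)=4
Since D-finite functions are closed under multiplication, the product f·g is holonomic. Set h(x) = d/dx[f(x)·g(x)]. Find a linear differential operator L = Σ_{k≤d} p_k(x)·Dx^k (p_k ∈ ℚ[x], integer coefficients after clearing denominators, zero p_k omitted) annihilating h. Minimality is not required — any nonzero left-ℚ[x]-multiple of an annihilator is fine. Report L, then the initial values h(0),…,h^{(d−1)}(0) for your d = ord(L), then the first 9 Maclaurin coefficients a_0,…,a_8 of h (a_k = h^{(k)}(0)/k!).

L = (160 + 720·x + 1152·x^2) + (11 + 170·x + 768·x^2 + 896·x^3)·Dx + (-5 - 21·x + 14·x^2 + 136·x^3 + 128·x^4)·Dx^2  (order 2).
h: a_k = 32, 0, 512, 1280/3, 13376/3, 34432/5, 105152/3, 2544128/35, 9457984/35, …
ICs: h(0) = 32, h′(0) = 0.

f: a_k = 0, 8, -8, 32/3, -16, 128/5, -128/3, 512/7, -128, …
g: a_k = 4, 4, 20, 36, 116, 260, 724, 1764, 4660, …
Product ⇒ symmetric product L₀, ord ≤ 2.
Differentiate: ansatz ord ≤ ord L₀ ⇒ L.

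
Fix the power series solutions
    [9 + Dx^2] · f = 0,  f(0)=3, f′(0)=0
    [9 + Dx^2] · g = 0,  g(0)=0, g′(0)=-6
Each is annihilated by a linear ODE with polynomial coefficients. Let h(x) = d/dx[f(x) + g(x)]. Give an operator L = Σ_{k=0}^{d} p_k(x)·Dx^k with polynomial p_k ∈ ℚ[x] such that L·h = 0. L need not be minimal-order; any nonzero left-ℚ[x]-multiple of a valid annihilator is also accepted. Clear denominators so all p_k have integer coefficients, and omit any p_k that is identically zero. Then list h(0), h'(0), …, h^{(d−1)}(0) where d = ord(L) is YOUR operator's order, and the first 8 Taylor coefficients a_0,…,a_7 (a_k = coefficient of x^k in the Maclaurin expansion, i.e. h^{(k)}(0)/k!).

L = 9 + Dx^2  (order 2).
h: a_k = -6, -27, 27, 81/2, -81/4, -729/40, 243/40, 2187/560, …
ICs: h(0) = -6, h′(0) = -27.

f: a_k = 3, 0, -27/2, 0, 81/8, 0, -243/80, 0, …
g: a_k = 0, -6, 0, 9, 0, -81/20, 0, 243/280, …
f+g: L₀ = lclm(L_f,L_g), ord ≤ 2+2.
h₀' ⇒ L via d/dx closure of L₀.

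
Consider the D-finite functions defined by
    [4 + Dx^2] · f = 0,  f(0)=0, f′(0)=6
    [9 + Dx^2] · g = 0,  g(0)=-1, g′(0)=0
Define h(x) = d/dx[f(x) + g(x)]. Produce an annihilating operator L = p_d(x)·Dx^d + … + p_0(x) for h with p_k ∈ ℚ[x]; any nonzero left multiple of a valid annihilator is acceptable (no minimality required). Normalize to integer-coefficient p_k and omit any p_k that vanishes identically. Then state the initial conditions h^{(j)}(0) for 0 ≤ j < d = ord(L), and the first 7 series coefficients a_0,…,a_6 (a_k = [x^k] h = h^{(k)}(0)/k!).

f: a_k = 0, 6, 0, -4, 0, 4/5, 0, …
g: a_k = -1, 0, 9/2, 0, -27/8, 0, 81/80, …
h₀=f+g: left-lcm gives L₀, ord ≤ 4.
h=h₀': d/dx-closure on L₀ ⇒ L.
L = 36 + 13·Dx^2 + Dx^4  (order 4).
h: a_k = 6, 9, -12, -27/2, 4, 243/40, -8/15, …
ICs: h(0) = 6, h′(0) = 9, h′′(0) = -24, h′′′(0) = -81.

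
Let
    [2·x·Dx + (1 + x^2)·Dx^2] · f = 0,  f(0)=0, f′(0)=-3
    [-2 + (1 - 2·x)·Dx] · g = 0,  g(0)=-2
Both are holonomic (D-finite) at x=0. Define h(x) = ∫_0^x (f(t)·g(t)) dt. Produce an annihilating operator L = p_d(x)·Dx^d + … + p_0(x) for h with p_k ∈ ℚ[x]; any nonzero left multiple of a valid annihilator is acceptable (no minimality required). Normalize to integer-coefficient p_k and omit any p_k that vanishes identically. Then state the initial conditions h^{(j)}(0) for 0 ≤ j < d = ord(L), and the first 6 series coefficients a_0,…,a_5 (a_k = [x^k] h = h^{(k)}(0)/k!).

f: a_k = 0, -3, 0, 1, 0, -3/5, …
g: a_k = -2, -4, -8, -16, -32, -64, …
f·g: L₀ = L_f ⊗_s L_g, ord ≤ 2·1.
h=∫h₀ ⇒ L = L₀·Dx.
L = 4·x·Dx + (4 - 2·x + 8·x^2)·Dx^2 + (-1 + 2·x - x^2 + 2·x^3)·Dx^3  (order 3).
h: a_k = 0, 0, 3, 4, 11/2, 44/5, …
ICs: h(0) = 0, h′(0) = 0, h′′(0) = 6.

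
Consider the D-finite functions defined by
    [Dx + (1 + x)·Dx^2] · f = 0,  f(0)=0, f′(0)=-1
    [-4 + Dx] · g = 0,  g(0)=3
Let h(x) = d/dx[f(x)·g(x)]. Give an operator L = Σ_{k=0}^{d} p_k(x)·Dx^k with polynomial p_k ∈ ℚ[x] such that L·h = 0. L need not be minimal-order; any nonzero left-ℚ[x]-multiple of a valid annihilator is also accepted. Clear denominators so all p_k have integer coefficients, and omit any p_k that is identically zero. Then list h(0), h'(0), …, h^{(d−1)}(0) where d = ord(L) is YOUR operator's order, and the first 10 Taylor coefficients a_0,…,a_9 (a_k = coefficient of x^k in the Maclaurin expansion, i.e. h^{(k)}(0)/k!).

f: a_k = 0, -1, 1/2, -1/3, 1/4, -1/5, 1/6, -1/7, 1/8, -1/9, …
g: a_k = 3, 12, 24, 32, 32, 128/5, 256/15, 1024/105, 512/105, 2048/945, …
Product ⇒ symmetric product L₀, ord ≤ 2.
h₀' ⇒ L via d/dx closure of L₀.
L = (40 + 96·x + 64·x^2) + (-22 - 52·x - 32·x^2)·Dx + (3 + 7·x + 4·x^2)·Dx^2  (order 2).
h: a_k = -3, -21, -57, -93, -108, -97, -1067/15, -659/15, -1649/70, -10439/945, …
ICs: h(0) = -3, h′(0) = -21.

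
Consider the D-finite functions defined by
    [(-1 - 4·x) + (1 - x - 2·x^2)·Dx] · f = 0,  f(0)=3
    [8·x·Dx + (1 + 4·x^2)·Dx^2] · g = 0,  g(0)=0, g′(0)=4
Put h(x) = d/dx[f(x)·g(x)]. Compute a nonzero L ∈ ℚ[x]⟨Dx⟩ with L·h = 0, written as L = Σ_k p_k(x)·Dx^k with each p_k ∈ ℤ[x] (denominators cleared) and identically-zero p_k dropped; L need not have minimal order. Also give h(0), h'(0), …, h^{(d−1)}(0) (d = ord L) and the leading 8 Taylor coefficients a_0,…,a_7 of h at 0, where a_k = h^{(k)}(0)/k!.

f: a_k = 3, 3, 9, 15, 33, 63, 129, 255, …
g: a_k = 0, 4, 0, -16/3, 0, 64/5, 0, -256/7, …
h₀=f·g: eliminate ⇒ L₀, order ≤ 1·2.
Derive L from L₀ (diff closure).
L = (288·x^2 + 384·x^3 + 1152·x^4) + (5 + 24·x + 36·x^2 + 128·x^3 + 384·x^4 + 768·x^5)·Dx + (-1 - x - 12·x^2 + 12·x^3 - 8·x^4 + 64·x^5 + 96·x^6)·Dx^2  (order 2).
h: a_k = 12, 24, 60, 176, 612, 6312/5, 12092/5, 42912/7, …
ICs: h(0) = 12, h′(0) = 24.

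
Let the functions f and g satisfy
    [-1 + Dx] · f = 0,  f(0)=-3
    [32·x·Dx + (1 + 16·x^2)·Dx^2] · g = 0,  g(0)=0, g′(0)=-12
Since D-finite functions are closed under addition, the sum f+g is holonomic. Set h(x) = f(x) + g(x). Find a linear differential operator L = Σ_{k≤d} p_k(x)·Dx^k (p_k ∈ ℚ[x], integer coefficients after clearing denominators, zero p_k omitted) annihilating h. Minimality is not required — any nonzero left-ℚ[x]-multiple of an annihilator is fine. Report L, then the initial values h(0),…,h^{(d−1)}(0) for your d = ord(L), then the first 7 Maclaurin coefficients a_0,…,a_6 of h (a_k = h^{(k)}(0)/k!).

L = (32 - 32·x - 1536·x^2 - 512·x^3)·Dx + (-33 + 1504·x^2 - 256·x^4)·Dx^2 + (1 + 32·x + 32·x^2 + 512·x^3 + 256·x^4)·Dx^3  (order 3).
h: a_k = -3, -15, -3/2, 127/2, -1/8, -24577/40, -1/240, …
ICs: h(0) = -3, h′(0) = -15, h′′(0) = -3.

f: a_k = -3, -3, -3/2, -1/2, -1/8, -1/40, -1/240, …
g: a_k = 0, -12, 0, 64, 0, -3072/5, 0, …
L₀ := lclm(L_f,L_g); ord L₀ ≤ 1+2.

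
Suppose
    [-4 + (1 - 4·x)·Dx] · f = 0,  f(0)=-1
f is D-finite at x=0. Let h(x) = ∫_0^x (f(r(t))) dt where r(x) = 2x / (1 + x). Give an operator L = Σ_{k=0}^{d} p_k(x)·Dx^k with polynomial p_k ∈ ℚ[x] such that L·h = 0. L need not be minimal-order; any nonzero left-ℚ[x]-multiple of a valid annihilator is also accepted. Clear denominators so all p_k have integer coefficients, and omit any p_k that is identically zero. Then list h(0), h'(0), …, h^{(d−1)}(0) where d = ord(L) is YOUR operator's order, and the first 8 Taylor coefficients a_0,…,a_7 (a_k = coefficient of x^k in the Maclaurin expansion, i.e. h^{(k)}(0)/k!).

L = 8·Dx + (-1 + 6·x + 7·x^2)·Dx^2  (order 2).
h: a_k = 0, -1, -4, -56/3, -98, -2744/5, -9604/3, -19208, …
ICs: h(0) = 0, h′(0) = -1.

f: a_k = -1, -4, -16, -64, -256, -1024, -4096, -16384, …
f∘r: x↦r, Dx↦Dx/r' in L_f ⇒ L₀.
∫: right-multiply L₀ by Dx.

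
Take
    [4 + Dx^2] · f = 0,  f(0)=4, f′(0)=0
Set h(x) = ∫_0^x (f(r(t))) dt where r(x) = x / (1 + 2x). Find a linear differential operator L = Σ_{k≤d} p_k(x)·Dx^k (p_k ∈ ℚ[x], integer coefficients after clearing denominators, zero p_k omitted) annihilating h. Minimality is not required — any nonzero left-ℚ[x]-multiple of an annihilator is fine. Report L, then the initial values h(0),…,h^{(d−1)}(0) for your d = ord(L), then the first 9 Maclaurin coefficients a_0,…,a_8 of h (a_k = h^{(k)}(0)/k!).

f: a_k = 4, 0, -8, 0, 8/3, 0, -16/45, 0, 8/315, …
h₀=f(r): pull back L_f along r ⇒ L₀.
Integrate: L := L₀·Dx.
L = 4·Dx + (4 + 24·x + 48·x^2 + 32·x^3)·Dx^2 + (1 + 8·x + 24·x^2 + 32·x^3 + 16·x^4)·Dx^3  (order 3).
h: a_k = 0, 4, 0, -8/3, 8, -56/3, 352/9, -24016/315, 696/5, …
ICs: h(0) = 0, h′(0) = 4, h′′(0) = 0.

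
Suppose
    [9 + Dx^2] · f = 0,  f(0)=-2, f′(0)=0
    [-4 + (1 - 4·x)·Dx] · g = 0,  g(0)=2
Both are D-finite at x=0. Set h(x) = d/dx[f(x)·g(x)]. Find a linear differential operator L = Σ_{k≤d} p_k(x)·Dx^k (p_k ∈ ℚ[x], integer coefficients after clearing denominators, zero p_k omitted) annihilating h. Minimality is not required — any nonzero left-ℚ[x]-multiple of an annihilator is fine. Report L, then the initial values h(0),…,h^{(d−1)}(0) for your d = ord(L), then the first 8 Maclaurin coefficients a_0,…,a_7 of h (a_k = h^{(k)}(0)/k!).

L = (-23 - 72·x + 144·x^2) + (-8 + 32·x)·Dx + (1 - 8·x + 16·x^2)·Dx^2  (order 2).
h: a_k = -16, -92, -552, -2998, -14990, -719277/10, -1678313/5, -214824793/140, …
ICs: h(0) = -16, h′(0) = -92.

f: a_k = -2, 0, 9, 0, -27/4, 0, 81/40, 0, …
g: a_k = 2, 8, 32, 128, 512, 2048, 8192, 32768, …
L₀ := L_f ⊗_s L_g (sym. prod.), ord ≤ 2.
Derive L from L₀ (diff closure).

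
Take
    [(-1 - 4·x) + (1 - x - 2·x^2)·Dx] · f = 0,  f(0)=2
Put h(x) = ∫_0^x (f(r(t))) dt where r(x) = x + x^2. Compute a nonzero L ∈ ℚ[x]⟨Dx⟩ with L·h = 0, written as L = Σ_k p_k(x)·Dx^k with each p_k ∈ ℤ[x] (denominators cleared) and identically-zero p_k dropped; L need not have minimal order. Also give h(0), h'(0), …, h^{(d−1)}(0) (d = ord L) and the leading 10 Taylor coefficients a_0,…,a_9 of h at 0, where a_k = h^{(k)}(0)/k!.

f: a_k = 2, 2, 6, 10, 22, 42, 86, 170, 342, 682, …
Substitute x→r, Dx→(1/r')Dx; clear ⇒ L₀.
h=∫h₀ ⇒ L = L₀·Dx.
L = (1 + 6·x + 12·x^2 + 8·x^3)·Dx + (-1 + x + 3·x^2 + 4·x^3 + 2·x^4)·Dx^2  (order 2).
h: a_k = 0, 2, 1, 8/3, 11/2, 58/5, 80/3, 438/7, 597/4, 1088/3, …
ICs: h(0) = 0, h′(0) = 2.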